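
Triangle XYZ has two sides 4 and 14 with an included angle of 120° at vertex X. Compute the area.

When two sides and the included angle are known, the area formula is (1/2)ab sin(C).
The height from one side to the opposite vertex is 14 sin(120°) = 7*sqrt(3).
Area = (1/2) * 4 * 7*sqrt(3) = 14*sqrt(3).

14*sqrt(3)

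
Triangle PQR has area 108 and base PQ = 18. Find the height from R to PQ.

height = 2 * 108 / 18 = 12

12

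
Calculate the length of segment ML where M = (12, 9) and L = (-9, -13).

The horizontal distance is |-9 - 12| = 21 and the vertical distance is |-13 - 9| = 22.
By the Pythagorean theorem, d = sqrt(21^2 + 22^2) = sqrt(925) = 5*sqrt(37).

5*sqrt(37)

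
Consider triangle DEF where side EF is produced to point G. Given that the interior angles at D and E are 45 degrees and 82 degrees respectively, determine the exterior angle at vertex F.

The interior angle at F is 180 - 45 - 82 = 53 degrees.
The exterior angle and interior angle at F are supplementary:
Exterior angle = 180 - 53 = 127 degrees.

127 degrees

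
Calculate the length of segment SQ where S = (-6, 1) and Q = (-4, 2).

The horizontal distance is |-4 - -6| = 2 and the vertical distance is |2 - 1| = 1.
By the Pythagorean theorem, d = sqrt(2^2 + 1^2) = sqrt(5).

sqrt(5)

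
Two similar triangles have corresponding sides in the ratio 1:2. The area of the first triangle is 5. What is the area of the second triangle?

Area ratio = (1/2)^2 = 1/4. Area of the second triangle = 5 * 4/1 = 20.

20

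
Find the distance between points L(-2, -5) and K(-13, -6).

d = sqrt((-13 - -2)^2 + (-6 - -5)^2)
d = sqrt(-11^2 + -1^2)
d = sqrt(121 + 1)
d = sqrt(122)

sqrt(122)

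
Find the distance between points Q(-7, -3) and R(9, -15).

d = sqrt((9 - -7)^2 + (-15 - -3)^2)
d = sqrt(16^2 + -12^2)
d = sqrt(256 + 144)
d = sqrt(400) = 20

20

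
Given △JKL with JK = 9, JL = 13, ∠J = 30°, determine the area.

When two sides and the included angle are known, the area formula is (1/2)ab sin(C).
The height from one side to the opposite vertex is 13 sin(30°) = 13/2.
Area = (1/2) * 9 * 13/2 = 117/4.

117/4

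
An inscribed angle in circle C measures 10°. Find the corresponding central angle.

Central angle = 2 × 10° = 20° (inscribed angle theorem).

20°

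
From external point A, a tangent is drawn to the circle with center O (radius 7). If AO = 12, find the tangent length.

Let T be the point of tangency. Then OT ⊥ AT (radius ⊥ tangent).
In right triangle OTA: OA² = OT² + AT²
12² = 7² + AT²
AT² = 95, AT = sqrt(95)

sqrt(95)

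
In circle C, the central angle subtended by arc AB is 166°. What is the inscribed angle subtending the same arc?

An inscribed angle intercepts an arc from a point on the circle, while the central angle intercepts the same arc from the center.
The inscribed angle is always half the central angle: 166° / 2 = 83°.

83°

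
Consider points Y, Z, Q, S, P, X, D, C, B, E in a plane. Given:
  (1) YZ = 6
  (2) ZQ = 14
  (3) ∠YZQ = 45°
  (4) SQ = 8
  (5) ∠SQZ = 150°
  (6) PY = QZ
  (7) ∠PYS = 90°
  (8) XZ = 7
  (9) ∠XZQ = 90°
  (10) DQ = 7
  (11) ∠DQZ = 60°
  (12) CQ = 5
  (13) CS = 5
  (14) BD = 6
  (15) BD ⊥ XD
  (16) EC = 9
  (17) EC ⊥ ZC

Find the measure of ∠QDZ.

Step 1: By the law of cosines on triangle DQZ: DZ² = 7² + 14² − 2·7·14·cos(60°) = 147, so DZ = 7·√3.
Step 2: By the inverse law of cosines on triangle QDZ: cos(∠QDZ) = (7² + (7·√3)² − 14²) / (2·7·7·√3) = 0/169.74 = 0, so ∠QDZ = 90°.

Therefore, the measure of angle ∠QDZ = 90°.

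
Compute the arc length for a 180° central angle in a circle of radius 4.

Arc length = 2πr × θ/360
= 2π × 4 × 1/2
= 4*pi

4*pi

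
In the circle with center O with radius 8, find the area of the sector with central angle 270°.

Sector area = πr² × θ/360
= π × 8² × 3/4
= π × 64 × 3/4
= 48*pi

48*pi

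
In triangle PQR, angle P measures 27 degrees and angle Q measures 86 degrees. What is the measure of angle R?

By the triangle angle sum property, the three interior angles of any triangle add up to 180°.
We know angle P = 27° and angle Q = 86°, so their sum is 113°.
Therefore angle R = 180° - 113° = 67°.

67 degrees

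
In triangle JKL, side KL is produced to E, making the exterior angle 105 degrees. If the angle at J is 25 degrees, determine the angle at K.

The exterior angle theorem states that an exterior angle equals the sum of the two non-adjacent interior angles.
So 105 = 25 + angle K, which gives angle K = 105 - 25 = 80 degrees.

80 degrees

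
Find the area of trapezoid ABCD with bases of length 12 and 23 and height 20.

Area = (12 + 23) * 20 / 2 = 700 / 2 = 350

350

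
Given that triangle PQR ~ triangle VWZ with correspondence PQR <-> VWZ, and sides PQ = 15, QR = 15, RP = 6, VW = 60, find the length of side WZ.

Since the triangles are similar, the ratio of corresponding sides is constant.
Scale factor k = VW / PQ = 60 / 15 = 4
WZ = k * QR = 4 * 15 = 60

60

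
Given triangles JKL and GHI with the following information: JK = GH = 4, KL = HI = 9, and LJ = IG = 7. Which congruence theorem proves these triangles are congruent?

The given information provides:
JK = GH = 4, KL = HI = 9, and LJ = IG = 7
This matches the SSS congruence theorem.
All three pairs of corresponding sides are equal (Side-Side-Side).

SSS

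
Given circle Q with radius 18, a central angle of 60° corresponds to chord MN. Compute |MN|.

Chord length = 2r sin(θ/2)
= 2 × 18 × sin(60°/2)
= 2 × 18 × sin(30°)
= 18

18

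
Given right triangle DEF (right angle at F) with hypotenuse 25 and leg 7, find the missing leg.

Rearranging the Pythagorean theorem to solve for the unknown leg:
leg^2 = hypotenuse^2 - known_leg^2 = 625 - 49 = 576
leg = sqrt(576) = 24.

24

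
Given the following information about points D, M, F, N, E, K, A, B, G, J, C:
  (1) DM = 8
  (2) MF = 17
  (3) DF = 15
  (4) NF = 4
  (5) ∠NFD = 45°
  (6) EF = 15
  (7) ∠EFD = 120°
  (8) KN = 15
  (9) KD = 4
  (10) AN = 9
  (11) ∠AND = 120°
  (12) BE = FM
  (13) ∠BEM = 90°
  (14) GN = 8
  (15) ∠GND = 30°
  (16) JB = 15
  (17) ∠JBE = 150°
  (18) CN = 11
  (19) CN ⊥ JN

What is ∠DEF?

Step 1: By the law of cosines on triangle EFD: ED² = 15² + 15² − 2·15·15·cos(120°) = 675, so ED = 15·√3.
Step 2: By the inverse law of cosines on triangle DEF: cos(∠DEF) = ((15·√3)² + 15² − 15²) / (2·15·√3·15) = 675/779.42 = 0.866, so ∠DEF = 30°.

Therefore, the measure of angle ∠DEF = 30°.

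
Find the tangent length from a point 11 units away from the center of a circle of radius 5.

tangent = √(d² - r²) = √(11² - 5²) = √(121 - 25) = √96 = 4*sqrt(6)

4*sqrt(6)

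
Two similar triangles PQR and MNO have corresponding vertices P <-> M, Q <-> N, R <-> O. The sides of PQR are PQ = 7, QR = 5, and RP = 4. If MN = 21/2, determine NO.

Similar triangles have proportional sides. Setting up the proportion:
MN / PQ = NO / QR
21/2 / 7 = NO / 5
NO = 5 * 21/2 / 7 = 15/2.

15/2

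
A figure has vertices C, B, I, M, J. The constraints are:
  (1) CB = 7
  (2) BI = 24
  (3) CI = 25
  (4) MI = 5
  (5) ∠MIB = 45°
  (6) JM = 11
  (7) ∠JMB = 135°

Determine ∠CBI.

Step 1: By the inverse law of cosines on triangle CBI: cos(∠CBI) = (7² + 24² − 25²) / (2·7·24) = 0/336 = 0, so ∠CBI = 90°.

Therefore, the measure of angle ∠CBI = 90°.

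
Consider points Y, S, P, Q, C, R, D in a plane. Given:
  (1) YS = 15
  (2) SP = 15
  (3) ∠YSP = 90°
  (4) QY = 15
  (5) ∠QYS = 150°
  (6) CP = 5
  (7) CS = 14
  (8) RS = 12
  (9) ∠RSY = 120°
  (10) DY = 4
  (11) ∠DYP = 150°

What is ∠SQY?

Step 1: By the law of cosines on triangle QYS: QS² = 15² + 15² − 2·15·15·cos(150°) = 839.71, so QS ≈ 28.98.
Step 2: By the inverse law of cosines on triangle SQY: cos(∠SQY) = (28.98² + 15² − 15²) / (2·28.98·15) = 839.71/869.33 = 0.9659, so ∠SQY = 15°.

Therefore, the measure of angle ∠SQY = 15°.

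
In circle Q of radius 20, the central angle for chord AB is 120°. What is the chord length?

Chord length = 2r sin(θ/2)
= 2 × 20 × sin(120°/2)
= 2 × 20 × sin(60°)
= 20*sqrt(3)

20*sqrt(3)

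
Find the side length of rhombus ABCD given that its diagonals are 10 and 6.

In a rhombus, the diagonals bisect each other perpendicularly, creating four congruent right triangles.
Each triangle has legs 5 (half of 10) and 3 (half of 6).
The hypotenuse of each right triangle is a side of the rhombus:
side = sqrt(5^2 + 3^2) = sqrt(34)

sqrt(34)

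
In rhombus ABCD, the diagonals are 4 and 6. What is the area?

Area of a rhombus = (d1 * d2) / 2
Area = (4 * 6) / 2
Area = 24 / 2
Area = 12

12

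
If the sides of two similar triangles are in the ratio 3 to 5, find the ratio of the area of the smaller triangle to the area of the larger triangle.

Area scales with the square of linear dimensions. If every length is multiplied by 3/5, then the area is multiplied by (3/5)^2 = 9/25.
The area ratio is 9:25.

9:25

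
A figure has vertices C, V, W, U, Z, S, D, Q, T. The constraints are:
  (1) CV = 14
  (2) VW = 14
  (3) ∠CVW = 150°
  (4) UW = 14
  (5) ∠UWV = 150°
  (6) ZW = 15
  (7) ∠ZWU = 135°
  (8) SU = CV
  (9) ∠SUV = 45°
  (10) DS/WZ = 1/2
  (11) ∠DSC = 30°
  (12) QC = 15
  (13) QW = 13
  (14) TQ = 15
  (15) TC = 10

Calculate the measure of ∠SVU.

From the given relations: SU = CV = 14.
Step 1: By the law of cosines on triangle UWV: UV² = 14² + 14² − 2·14·14·cos(150°) = 731.48, so UV ≈ 27.05.
Step 2: By the law of cosines on triangle VUS: VS² = 27.05² + 14² − 2·27.05·14·cos(45°) = 392, so VS = 14·√2.
Step 3: By the inverse law of cosines on triangle SVU: cos(∠SVU) = ((14·√2)² + 27.05² − 14²) / (2·14·√2·27.05) = 927.48/1070.96 = 0.866, so ∠SVU = 30°.

Therefore, the measure of angle ∠SVU = 30°.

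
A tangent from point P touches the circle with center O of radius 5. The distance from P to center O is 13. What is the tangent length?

Let T be the point of tangency. Then OT ⊥ PT (radius ⊥ tangent).
In right triangle OTP: OP² = OT² + PT²
13² = 5² + PT²
PT² = 144, PT = 12

12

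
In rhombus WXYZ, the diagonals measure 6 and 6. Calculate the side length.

The diagonals of a rhombus bisect each other at right angles.
Half-diagonals: 6/2 = 3 and 6/2 = 3
side = sqrt(3^2 + 3^2)
side = sqrt(9 + 9)
side = sqrt(18) = 3*sqrt(2)

3*sqrt(2)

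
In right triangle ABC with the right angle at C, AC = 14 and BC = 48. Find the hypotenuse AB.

By the Pythagorean theorem: AB^2 = AC^2 + BC^2
AB^2 = 14^2 + 48^2 = 196 + 2304 = 2500
AB = sqrt(2500) = 50

50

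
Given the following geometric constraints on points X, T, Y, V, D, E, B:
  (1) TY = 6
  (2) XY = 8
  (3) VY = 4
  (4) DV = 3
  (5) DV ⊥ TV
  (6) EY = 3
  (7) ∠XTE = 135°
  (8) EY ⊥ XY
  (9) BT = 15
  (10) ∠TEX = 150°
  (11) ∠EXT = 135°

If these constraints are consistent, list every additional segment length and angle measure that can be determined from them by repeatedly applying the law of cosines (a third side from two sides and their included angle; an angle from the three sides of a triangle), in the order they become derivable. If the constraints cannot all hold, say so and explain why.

These constraints are not satisfiable: (7), (10) and (11) are the three interior angles of triangle XTE, which must sum to 180°, but 135° + 150° + 135° = 420°. No planar figure meets all of them, so nothing further can be derived.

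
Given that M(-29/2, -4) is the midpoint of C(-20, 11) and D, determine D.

Using the midpoint formula: M = ((x1 + x2)/2, (y1 + y2)/2)
We know M = (-29/2, -4) and C = (-20, 11)
For x: -29/2 = (-20 + x2)/2, so x2 = 2*-29/2 - -20 = -9
For y: -4 = (11 + y2)/2, so y2 = 2*-4 - 11 = -19
D = (-9, -19)

(-9, -19)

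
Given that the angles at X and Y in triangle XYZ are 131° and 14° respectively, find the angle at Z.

The interior angles sum to 180°: angle Z = 180 - 131 - 14 = 35°.
The triangle is obtuse (angles 131°, 14°, 35°).

35 degrees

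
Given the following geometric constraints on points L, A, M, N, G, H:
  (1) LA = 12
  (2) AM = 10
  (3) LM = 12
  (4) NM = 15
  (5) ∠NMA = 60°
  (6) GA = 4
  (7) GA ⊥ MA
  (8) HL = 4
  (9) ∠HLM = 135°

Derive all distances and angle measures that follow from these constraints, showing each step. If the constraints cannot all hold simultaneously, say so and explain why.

The constraints are consistent.

Step 1: From AM = 10, MN = 15, and ∠AMN = 60°, by the law of cosines:
  AN² = AM² + MN² - 2·AM·MN·cos(60°) = 100 + 225 - 150 = 175
  AN = 5·√7

Step 2: From MA = 10, AG = 4, and ∠MAG = 90°, by the law of cosines:
  MG² = MA² + AG² - 2·MA·AG·cos(90°) = 100 + 16 - 0 = 116
  MG = 2·√29

Step 3: From ML = 12, LH = 4, and ∠MLH = 135°, by the law of cosines:
  MH² = ML² + LH² - 2·ML·LH·cos(135°) = 144 + 16 + 67.88 = 227.9
  MH ≈ 15.1

Step 4: From LA = 12, LM = 12, AM = 10, by the inverse law of cosines:
  cos(∠ALM) = (LA² + LM² - AM²) / (2·LA·LM)
  ∠ALM = 49.25°

Step 5: From AL = 12, AM = 10, LM = 12, by the inverse law of cosines:
  cos(∠LAM) = (AL² + AM² - LM²) / (2·AL·AM)
  ∠LAM = 65.38°

Step 6: From MA = 10, ML = 12, AL = 12, by the inverse law of cosines:
  cos(∠AML) = (MA² + ML² - AL²) / (2·MA·ML)
  ∠AML = 65.38°

Step 7: From AM = 10, AN = 5·√7, MN = 15, by the inverse law of cosines:
  cos(∠MAN) = (AM² + AN² - MN²) / (2·AM·AN)
  ∠MAN = 79.11°

Step 8: From MA = 10, MG = 2·√29, AG = 4, by the inverse law of cosines:
  cos(∠AMG) = (MA² + MG² - AG²) / (2·MA·MG)
  ∠AMG = 21.8°

Step 9: From MH = 15.1, ML = 12, HL = 4, by the inverse law of cosines:
  cos(∠HML) = (MH² + ML² - HL²) / (2·MH·ML)
  ∠HML = 10.8°

Step 10: From NA = 5·√7, NM = 15, AM = 10, by the inverse law of cosines:
  cos(∠ANM) = (NA² + NM² - AM²) / (2·NA·NM)
  ∠ANM = 40.89°

Step 11: From GA = 4, GM = 2·√29, AM = 10, by the inverse law of cosines:
  cos(∠AGM) = (GA² + GM² - AM²) / (2·GA·GM)
  ∠AGM = 68.2°

Step 12: From HL = 4, HM = 15.1, LM = 12, by the inverse law of cosines:
  cos(∠LHM) = (HL² + HM² - LM²) / (2·HL·HM)
  ∠LHM = 34.2°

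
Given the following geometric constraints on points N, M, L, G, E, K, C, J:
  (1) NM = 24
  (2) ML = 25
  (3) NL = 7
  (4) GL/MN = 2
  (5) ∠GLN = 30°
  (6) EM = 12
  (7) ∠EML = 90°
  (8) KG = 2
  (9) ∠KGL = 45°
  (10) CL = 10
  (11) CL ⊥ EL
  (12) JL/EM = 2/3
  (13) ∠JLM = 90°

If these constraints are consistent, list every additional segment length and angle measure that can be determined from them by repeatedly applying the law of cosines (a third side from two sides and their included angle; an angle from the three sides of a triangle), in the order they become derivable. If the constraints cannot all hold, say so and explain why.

The constraints are consistent. Derivable facts, in order:
After 1 step:
- LE ≈ 27.73
- LK ≈ 46.61
- MJ ≈ 26.25
- NG ≈ 42.08
- ∠LMN = 16.26°
- ∠LNM = 90°
- ∠MLN = 73.74°
After 2 steps:
- EC ≈ 29.48
- ∠ELM = 25.64°
- ∠GKL = 133.26°
- ∠GLK = 1.74°
- ∠GNL = 145.23°
- ∠JML = 17.74°
- ∠LEM = 64.36°
- ∠LGN = 4.77°
- ∠LJM = 72.26°
After 3 steps:
- ∠CEL = 19.83°
- ∠ECL = 70.17°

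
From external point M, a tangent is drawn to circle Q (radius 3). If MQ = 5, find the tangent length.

The tangent, radius, and line from the external point to the center form a right triangle.
The right angle is where the tangent meets the radius.
By the Pythagorean theorem: tangent² + 3² = 5²
tangent² = 25 - 9 = 16
tangent = 4

4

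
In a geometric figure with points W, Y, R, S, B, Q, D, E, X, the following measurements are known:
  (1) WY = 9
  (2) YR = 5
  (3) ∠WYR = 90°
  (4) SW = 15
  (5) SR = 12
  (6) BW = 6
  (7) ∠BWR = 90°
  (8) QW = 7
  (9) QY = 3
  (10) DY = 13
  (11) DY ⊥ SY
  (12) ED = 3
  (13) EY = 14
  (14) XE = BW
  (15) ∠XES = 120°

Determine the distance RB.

Step 1: By the law of cosines on triangle RYW: RW² = 5² + 9² − 2·5·9·cos(90°) = 106, so RW = √106.
Step 2: By the law of cosines on triangle RWB: RB² = √106² + 6² − 2·√106·6·cos(90°) = 142, so RB = √142.

Therefore, the length of RB = √142.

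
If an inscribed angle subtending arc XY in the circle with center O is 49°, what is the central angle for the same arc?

By the inscribed angle theorem, the central angle is twice the inscribed angle.
Central angle = 2 × 49° = 98°

98°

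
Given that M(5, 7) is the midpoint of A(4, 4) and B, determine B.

Using the midpoint formula: M = ((x1 + x2)/2, (y1 + y2)/2)
We know M = (5, 7) and A = (4, 4)
For x: 5 = (4 + x2)/2, so x2 = 2*5 - 4 = 6
For y: 7 = (4 + y2)/2, so y2 = 2*7 - 4 = 10
B = (6, 10)

(6, 10)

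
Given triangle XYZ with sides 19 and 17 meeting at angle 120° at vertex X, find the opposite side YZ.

Law of cosines: YZ^2 = 19^2 + 17^2 - 2(19)(17)cos(120°) = 973, so YZ = sqrt(973).

sqrt(973)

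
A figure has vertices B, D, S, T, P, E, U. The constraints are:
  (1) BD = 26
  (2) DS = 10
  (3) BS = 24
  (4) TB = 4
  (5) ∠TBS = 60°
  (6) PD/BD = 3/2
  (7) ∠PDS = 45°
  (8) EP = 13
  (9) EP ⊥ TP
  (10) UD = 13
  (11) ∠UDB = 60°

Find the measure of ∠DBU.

Step 1: By the law of cosines on triangle BDU: BU² = 26² + 13² − 2·26·13·cos(60°) = 507, so BU = 13·√3.
Step 2: By the inverse law of cosines on triangle DBU: cos(∠DBU) = (26² + (13·√3)² − 13²) / (2·26·13·√3) = 1014/1170.87 = 0.866, so ∠DBU = 30°.

Therefore, the measure of angle ∠DBU = 30°.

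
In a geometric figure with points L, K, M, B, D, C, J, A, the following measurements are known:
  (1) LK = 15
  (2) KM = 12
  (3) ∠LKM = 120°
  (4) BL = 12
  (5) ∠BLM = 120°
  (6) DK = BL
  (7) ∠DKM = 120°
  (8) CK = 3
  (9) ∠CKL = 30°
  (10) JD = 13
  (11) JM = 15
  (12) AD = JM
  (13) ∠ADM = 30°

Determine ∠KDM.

From the given relations: DK = BL = 12.
Step 1: By the law of cosines on triangle DKM: DM² = 12² + 12² − 2·12·12·cos(120°) = 432, so DM = 12·√3.
Step 2: By the inverse law of cosines on triangle KDM: cos(∠KDM) = (12² + (12·√3)² − 12²) / (2·12·12·√3) = 432/498.83 = 0.866, so ∠KDM = 30°.

Therefore, the measure of angle ∠KDM = 30°.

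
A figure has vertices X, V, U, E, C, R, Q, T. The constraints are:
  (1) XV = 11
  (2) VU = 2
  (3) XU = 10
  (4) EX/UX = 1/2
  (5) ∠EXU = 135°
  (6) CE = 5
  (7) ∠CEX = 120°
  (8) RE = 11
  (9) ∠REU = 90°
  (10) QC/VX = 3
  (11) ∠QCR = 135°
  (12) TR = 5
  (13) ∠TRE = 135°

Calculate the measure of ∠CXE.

From the given relations: EX = 1/2·UX = 1/2·10 = 5.
Step 1: By the law of cosines on triangle XEC: XC² = 5² + 5² − 2·5·5·cos(120°) = 75, so XC = 5·√3.
Step 2: By the inverse law of cosines on triangle CXE: cos(∠CXE) = ((5·√3)² + 5² − 5²) / (2·5·√3·5) = 75/86.6 = 0.866, so ∠CXE = 30°.

Therefore, the measure of angle ∠CXE = 30°.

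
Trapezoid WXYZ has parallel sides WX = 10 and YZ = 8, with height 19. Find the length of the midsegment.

midsegment = (10 + 8) / 2 = 18 / 2 = 9

9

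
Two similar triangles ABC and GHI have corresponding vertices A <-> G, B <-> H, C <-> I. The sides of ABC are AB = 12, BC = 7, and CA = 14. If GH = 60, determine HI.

k = 60/12 = 5. HI = 5 * 7 = 35.

35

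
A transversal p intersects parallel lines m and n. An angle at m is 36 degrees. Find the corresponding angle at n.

Corresponding angles are equal: 36 degrees.

36 degrees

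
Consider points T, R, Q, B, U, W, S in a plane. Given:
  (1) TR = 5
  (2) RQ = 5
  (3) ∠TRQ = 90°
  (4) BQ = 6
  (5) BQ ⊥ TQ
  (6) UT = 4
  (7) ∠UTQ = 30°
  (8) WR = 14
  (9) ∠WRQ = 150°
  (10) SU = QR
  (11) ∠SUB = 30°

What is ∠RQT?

Step 1: By the law of cosines on triangle QRT: QT² = 5² + 5² − 2·5·5·cos(90°) = 50, so QT = 5·√2.
Step 2: By the inverse law of cosines on triangle RQT: cos(∠RQT) = (5² + (5·√2)² − 5²) / (2·5·5·√2) = 50/70.71 = 0.7071, so ∠RQT = 45°.

Therefore, the measure of angle ∠RQT = 45°.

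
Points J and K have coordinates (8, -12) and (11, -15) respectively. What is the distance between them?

d = sqrt((11 - 8)^2 + (-15 - -12)^2)
d = sqrt(3^2 + -3^2)
d = sqrt(9 + 9)
d = sqrt(18) = 3*sqrt(2)

3*sqrt(2)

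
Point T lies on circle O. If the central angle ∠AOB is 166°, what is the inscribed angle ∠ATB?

By the inscribed angle theorem, the inscribed angle is half the central angle.
Inscribed angle = 166° / 2 = 83°

83°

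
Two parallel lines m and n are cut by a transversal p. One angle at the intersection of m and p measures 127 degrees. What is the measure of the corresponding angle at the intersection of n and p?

Corresponding angles are equal: 127 degrees.

127 degrees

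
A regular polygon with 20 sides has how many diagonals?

Each of the 20 vertices connects to 17 non-adjacent vertices via diagonals.
Total connections = 20 × 17 = 340, but each diagonal is counted twice.
Number of diagonals = 340 / 2 = 170.

170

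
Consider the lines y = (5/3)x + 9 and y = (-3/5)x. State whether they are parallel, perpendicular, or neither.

Slope of line 1: m1 = 5/3
Slope of line 2: m2 = -3/5
Two lines are perpendicular when the product of their slopes is -1 (negative reciprocals).
m1 * m2 = (5/3) * (-3/5) = -1, confirming perpendicularity.

Perpendicular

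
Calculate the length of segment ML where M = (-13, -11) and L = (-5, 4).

The horizontal distance is |-5 - -13| = 8 and the vertical distance is |4 - -11| = 15.
By the Pythagorean theorem, d = sqrt(8^2 + 15^2) = sqrt(289) = 17.

17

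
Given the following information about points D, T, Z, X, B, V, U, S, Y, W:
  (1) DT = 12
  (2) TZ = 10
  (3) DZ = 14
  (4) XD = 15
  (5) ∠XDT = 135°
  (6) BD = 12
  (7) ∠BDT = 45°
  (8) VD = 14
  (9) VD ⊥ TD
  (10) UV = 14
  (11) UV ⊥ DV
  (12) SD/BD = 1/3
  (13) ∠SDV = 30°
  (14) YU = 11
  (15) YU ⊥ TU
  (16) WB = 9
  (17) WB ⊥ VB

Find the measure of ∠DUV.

Step 1: By the law of cosines on triangle UVD: UD² = 14² + 14² − 2·14·14·cos(90°) = 392, so UD = 14·√2.
Step 2: By the inverse law of cosines on triangle DUV: cos(∠DUV) = ((14·√2)² + 14² − 14²) / (2·14·√2·14) = 392/554.37 = 0.7071, so ∠DUV = 45°.

Therefore, the measure of angle ∠DUV = 45°.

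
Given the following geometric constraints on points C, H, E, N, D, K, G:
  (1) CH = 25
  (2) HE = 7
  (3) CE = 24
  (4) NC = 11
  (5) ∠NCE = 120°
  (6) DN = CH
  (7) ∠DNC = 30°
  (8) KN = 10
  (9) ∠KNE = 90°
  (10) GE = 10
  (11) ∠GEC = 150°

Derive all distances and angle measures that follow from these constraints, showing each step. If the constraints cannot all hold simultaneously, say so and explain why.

The constraints are consistent.

From the given relations:
  DN = CH = 25

Step 1: From CN = 11, ND = 25, and ∠CND = 30°, by the law of cosines:
  CD² = CN² + ND² - 2·CN·ND·cos(30°) = 121 + 625 - 476.3 = 269.7
  CD ≈ 16.42

Step 2: From CE = 24, EG = 10, and ∠CEG = 150°, by the law of cosines:
  CG² = CE² + EG² - 2·CE·EG·cos(150°) = 576 + 100 + 415.7 = 1092
  CG ≈ 33.04

Step 3: From EC = 24, CN = 11, and ∠ECN = 120°, by the law of cosines:
  EN² = EC² + CN² - 2·EC·CN·cos(120°) = 576 + 121 + 264 = 961
  EN = 31

Step 4: From CE = 24, CH = 25, EH = 7, by the inverse law of cosines:
  cos(∠ECH) = (CE² + CH² - EH²) / (2·CE·CH)
  ∠ECH = 16.26°

Step 5: From HC = 25, HE = 7, CE = 24, by the inverse law of cosines:
  cos(∠CHE) = (HC² + HE² - CE²) / (2·HC·HE)
  ∠CHE = 73.74°

Step 6: From EC = 24, EH = 7, CH = 25, by the inverse law of cosines:
  cos(∠CEH) = (EC² + EH² - CH²) / (2·EC·EH)
  ∠CEH = 90°

Step 7: From EN = 31, NK = 10, and ∠ENK = 90°, by the law of cosines:
  EK² = EN² + NK² - 2·EN·NK·cos(90°) = 961 + 100 - 0 = 1061
  EK ≈ 32.57

Step 8: From CD = 16.42, CN = 11, DN = 25, by the inverse law of cosines:
  cos(∠DCN) = (CD² + CN² - DN²) / (2·CD·CN)
  ∠DCN = 130.43°

Step 9: From CE = 24, CG = 33.04, EG = 10, by the inverse law of cosines:
  cos(∠ECG) = (CE² + CG² - EG²) / (2·CE·CG)
  ∠ECG = 8.7°

Step 10: From EC = 24, EN = 31, CN = 11, by the inverse law of cosines:
  cos(∠CEN) = (EC² + EN² - CN²) / (2·EC·EN)
  ∠CEN = 17.9°

Step 11: From NC = 11, NE = 31, CE = 24, by the inverse law of cosines:
  cos(∠CNE) = (NC² + NE² - CE²) / (2·NC·NE)
  ∠CNE = 42.1°

Step 12: From DC = 16.42, DN = 25, CN = 11, by the inverse law of cosines:
  cos(∠CDN) = (DC² + DN² - CN²) / (2·DC·DN)
  ∠CDN = 19.57°

Step 13: From GC = 33.04, GE = 10, CE = 24, by the inverse law of cosines:
  cos(∠CGE) = (GC² + GE² - CE²) / (2·GC·GE)
  ∠CGE = 21.3°

Step 14: From EK = 32.57, EN = 31, KN = 10, by the inverse law of cosines:
  cos(∠KEN) = (EK² + EN² - KN²) / (2·EK·EN)
  ∠KEN = 17.88°

Step 15: From KE = 32.57, KN = 10, EN = 31, by the inverse law of cosines:
  cos(∠EKN) = (KE² + KN² - EN²) / (2·KE·KN)
  ∠EKN = 72.12°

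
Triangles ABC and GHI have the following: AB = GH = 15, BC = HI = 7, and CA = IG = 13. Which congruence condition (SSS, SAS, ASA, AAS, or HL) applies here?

The given information matches SSS: All three pairs of corresponding sides are equal (Side-Side-Side).

SSS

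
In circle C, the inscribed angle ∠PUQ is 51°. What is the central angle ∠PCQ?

The inscribed angle theorem states that a central angle is always twice any inscribed angle that subtends the same arc.
Since the inscribed angle is 51°, the central angle = 2 × 51° = 102°.

102°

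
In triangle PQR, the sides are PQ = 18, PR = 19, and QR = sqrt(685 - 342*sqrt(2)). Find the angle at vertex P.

cos(P) = (18² + 19² - (sqrt(685 - 342*sqrt(2)))²) / (2 × 18 × 19) = sqrt(2)/2, so P = arccos(sqrt(2)/2) = 45°.

45°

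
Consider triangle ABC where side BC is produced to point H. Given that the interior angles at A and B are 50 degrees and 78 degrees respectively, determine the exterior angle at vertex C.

By the exterior angle theorem, an exterior angle of a triangle equals the sum of the two remote interior angles.
Exterior angle = angle A + angle B
Exterior angle = 50 + 78 = 128 degrees

128 degrees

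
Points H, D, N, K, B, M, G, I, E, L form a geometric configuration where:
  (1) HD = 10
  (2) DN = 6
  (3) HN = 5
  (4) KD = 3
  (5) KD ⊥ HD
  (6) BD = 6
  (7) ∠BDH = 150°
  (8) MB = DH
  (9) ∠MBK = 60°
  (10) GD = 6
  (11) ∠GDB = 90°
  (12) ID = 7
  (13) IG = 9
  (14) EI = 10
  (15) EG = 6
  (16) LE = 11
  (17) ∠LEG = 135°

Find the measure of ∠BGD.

Step 1: By the law of cosines on triangle GDB: GB² = 6² + 6² − 2·6·6·cos(90°) = 72, so GB = 6·√2.
Step 2: By the inverse law of cosines on triangle BGD: cos(∠BGD) = ((6·√2)² + 6² − 6²) / (2·6·√2·6) = 72/101.82 = 0.7071, so ∠BGD = 45°.

Therefore, the measure of angle ∠BGD = 45°.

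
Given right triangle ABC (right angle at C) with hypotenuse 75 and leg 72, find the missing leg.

Rearranging the Pythagorean theorem to solve for the unknown leg:
leg^2 = hypotenuse^2 - known_leg^2 = 5625 - 5184 = 441
leg = sqrt(441) = 21.

21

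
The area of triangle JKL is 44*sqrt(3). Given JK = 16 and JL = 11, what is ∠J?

Area = (1/2) * a * b * sin(C)
sin(C) = 2 * Area / (a * b)
sin(C) = 2 * 44*sqrt(3) / (16 * 11)
sin(C) = sqrt(3)/2
C = arcsin(sqrt(3)/2) = 60°
Since sin(180° - C) = sin(C), the obtuse angle 120° gives the same area, so C = 60° or C = 120°.

60° or 120°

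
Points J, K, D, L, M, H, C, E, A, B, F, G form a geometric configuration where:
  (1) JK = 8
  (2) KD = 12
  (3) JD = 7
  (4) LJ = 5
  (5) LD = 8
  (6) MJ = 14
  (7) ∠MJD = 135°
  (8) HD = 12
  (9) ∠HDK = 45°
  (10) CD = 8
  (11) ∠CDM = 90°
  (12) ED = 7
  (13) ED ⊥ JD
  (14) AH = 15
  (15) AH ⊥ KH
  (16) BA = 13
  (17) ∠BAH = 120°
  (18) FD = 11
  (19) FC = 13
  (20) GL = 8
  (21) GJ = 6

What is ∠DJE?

Step 1: By the law of cosines on triangle JDE: JE² = 7² + 7² − 2·7·7·cos(90°) = 98, so JE = 7·√2.
Step 2: By the inverse law of cosines on triangle DJE: cos(∠DJE) = (7² + (7·√2)² − 7²) / (2·7·7·√2) = 98/138.59 = 0.7071, so ∠DJE = 45°.

Therefore, the measure of angle ∠DJE = 45°.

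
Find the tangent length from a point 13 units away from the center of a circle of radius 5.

The tangent, radius, and line from the external point to the center form a right triangle.
The right angle is where the tangent meets the radius.
By the Pythagorean theorem: tangent² + 5² = 13²
tangent² = 169 - 25 = 144
tangent = 12

12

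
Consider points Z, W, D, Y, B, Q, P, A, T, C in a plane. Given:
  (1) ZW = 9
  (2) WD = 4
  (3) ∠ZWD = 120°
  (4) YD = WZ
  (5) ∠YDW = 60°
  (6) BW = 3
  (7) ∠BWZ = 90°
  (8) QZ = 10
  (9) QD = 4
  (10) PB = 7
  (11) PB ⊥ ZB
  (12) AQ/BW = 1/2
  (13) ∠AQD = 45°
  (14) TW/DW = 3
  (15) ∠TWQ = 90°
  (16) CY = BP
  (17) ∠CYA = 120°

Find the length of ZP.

Step 1: By the law of cosines on triangle ZWB: ZB² = 9² + 3² − 2·9·3·cos(90°) = 90, so ZB = 3·√10.
Step 2: By the law of cosines on triangle ZBP: ZP² = (3·√10)² + 7² − 2·3·√10·7·cos(90°) = 139, so ZP = √139.

Therefore, the length of ZP = √139.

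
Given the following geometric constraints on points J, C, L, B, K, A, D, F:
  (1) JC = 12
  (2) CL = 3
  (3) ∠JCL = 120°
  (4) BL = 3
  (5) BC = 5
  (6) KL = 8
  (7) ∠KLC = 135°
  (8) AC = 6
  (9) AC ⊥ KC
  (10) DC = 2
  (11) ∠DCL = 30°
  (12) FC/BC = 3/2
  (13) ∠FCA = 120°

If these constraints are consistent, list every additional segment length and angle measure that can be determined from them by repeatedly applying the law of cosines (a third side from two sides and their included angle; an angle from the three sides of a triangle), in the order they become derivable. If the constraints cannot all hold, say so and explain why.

The constraints are consistent. Derivable facts, in order:
After 1 step:
- AF ≈ 11.72
- CK ≈ 10.34
- JL = 3·√21
- LD ≈ 1.61
- ∠BCL = 33.56°
- ∠BLC = 112.89°
- ∠CBL = 33.56°
After 2 steps:
- KA ≈ 11.96
- ∠AFC = 26.33°
- ∠CAF = 33.67°
- ∠CDL = 111.74°
- ∠CJL = 10.89°
- ∠CKL = 11.84°
- ∠CLD = 38.26°
- ∠CLJ = 49.11°
- ∠KCL = 33.16°
After 3 steps:
- ∠AKC = 30.12°
- ∠CAK = 59.88°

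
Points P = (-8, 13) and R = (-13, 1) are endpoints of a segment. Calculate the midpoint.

The midpoint is the point halfway along the segment.
Move half the horizontal distance: -8 + (-13 - -8)/2 = -8 + -5/2 = -21/2
Move half the vertical distance: 13 + (1 - 13)/2 = 13 + -12/2 = 7
Midpoint = (-21/2, 7)

(-21/2, 7)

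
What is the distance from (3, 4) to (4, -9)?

The horizontal distance is |4 - 3| = 1 and the vertical distance is |-9 - 4| = 13.
By the Pythagorean theorem, d = sqrt(1^2 + 13^2) = sqrt(170).

sqrt(170)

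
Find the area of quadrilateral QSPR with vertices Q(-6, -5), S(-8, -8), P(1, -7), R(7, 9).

Shoelace: sum of cross terms = 149, Area = (1/2)|149| = 149/2

149/2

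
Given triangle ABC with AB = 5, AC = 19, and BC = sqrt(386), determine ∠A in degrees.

cos(A) = (5² + 19² - (sqrt(386))²) / (2 × 5 × 19) = 0, so A = arccos(0) = 90°.

90°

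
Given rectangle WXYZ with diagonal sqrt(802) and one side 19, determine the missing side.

The diagonal of a rectangle forms a right triangle with the two sides.
Rearranging the Pythagorean theorem: missing side = sqrt(d^2 - known^2).
= sqrt(802 - 361) = sqrt(441) = 21.

21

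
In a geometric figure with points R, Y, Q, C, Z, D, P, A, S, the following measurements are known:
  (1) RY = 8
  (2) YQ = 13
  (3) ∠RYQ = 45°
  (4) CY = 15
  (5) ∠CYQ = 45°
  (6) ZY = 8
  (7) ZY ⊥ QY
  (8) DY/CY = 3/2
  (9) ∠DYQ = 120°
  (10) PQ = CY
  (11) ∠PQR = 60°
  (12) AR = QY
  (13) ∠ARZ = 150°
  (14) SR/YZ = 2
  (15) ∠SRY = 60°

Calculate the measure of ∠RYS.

From the given relations: SR = 2·YZ = 2·8 = 16.
Step 1: By the law of cosines on triangle YRS: YS² = 8² + 16² − 2·8·16·cos(60°) = 192, so YS = 8·√3.
Step 2: By the inverse law of cosines on triangle RYS: cos(∠RYS) = (8² + (8·√3)² − 16²) / (2·8·8·√3) = 0/221.7 = 0, so ∠RYS = 90°.

Therefore, the measure of angle ∠RYS = 90°.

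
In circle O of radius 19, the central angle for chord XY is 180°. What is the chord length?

Chord length = 2r sin(θ/2)
= 2 × 19 × sin(180°/2)
= 2 × 19 × sin(90°)
= 38

38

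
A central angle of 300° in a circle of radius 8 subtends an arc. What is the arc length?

The full circumference is 2πr = 2π(8) = 16*pi.
The arc spans 300° out of 360°, which is a fraction of 5/6.
Arc length = 16*pi × 5/6 = 40*pi/3.

40*pi/3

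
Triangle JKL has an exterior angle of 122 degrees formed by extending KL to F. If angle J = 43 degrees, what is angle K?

By the exterior angle theorem: exterior angle = sum of remote interior angles.
122 = 43 + angle K
angle K = 122 - 43 = 79 degrees

79 degrees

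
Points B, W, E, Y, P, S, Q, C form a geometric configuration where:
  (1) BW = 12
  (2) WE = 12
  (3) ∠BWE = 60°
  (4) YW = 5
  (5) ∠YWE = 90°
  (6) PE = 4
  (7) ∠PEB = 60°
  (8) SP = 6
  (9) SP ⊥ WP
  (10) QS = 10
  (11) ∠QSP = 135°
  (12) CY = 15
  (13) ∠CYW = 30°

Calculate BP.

Step 1: By the law of cosines on triangle BWE: BE² = 12² + 12² − 2·12·12·cos(60°) = 144, so BE = 12.
Step 2: By the law of cosines on triangle BEP: BP² = 12² + 4² − 2·12·4·cos(60°) = 112, so BP = 4·√7.

Therefore, the length of BP = 4·√7.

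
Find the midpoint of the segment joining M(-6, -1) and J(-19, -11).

M = ((x₁ + x₂)/2, (y₁ + y₂)/2)
= ((-6 + -19)/2, (-1 + -11)/2)
= (-25/2, -12/2) = (-25/2, -6)

(-25/2, -6)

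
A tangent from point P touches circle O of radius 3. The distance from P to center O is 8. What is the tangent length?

tangent = √(d² - r²) = √(8² - 3²) = √(64 - 9) = √55 = sqrt(55)

sqrt(55)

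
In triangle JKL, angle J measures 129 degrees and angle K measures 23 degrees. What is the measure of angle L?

angle L = 180 - 129 - 23 = 28 degrees.

28 degrees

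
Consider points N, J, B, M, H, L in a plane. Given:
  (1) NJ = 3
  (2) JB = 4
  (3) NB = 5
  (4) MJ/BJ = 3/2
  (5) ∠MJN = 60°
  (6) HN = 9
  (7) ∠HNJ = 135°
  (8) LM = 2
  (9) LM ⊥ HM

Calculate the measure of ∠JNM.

From the given relations: MJ = 3/2·BJ = 3/2·4 = 6.
Step 1: By the law of cosines on triangle NJM: NM² = 3² + 6² − 2·3·6·cos(60°) = 27, so NM = 3·√3.
Step 2: By the inverse law of cosines on triangle JNM: cos(∠JNM) = (3² + (3·√3)² − 6²) / (2·3·3·√3) = 0/31.18 = 0, so ∠JNM = 90°.

Therefore, the measure of angle ∠JNM = 90°.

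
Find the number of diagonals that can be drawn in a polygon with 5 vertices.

Total line segments between 5 vertices = C(5,2) = 10.
Subtract the 5 sides: 10 - 5 = 5 diagonals.

5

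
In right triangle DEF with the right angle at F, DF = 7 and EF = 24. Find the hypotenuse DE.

By the Pythagorean theorem: DE^2 = DF^2 + EF^2
DE^2 = 7^2 + 24^2 = 49 + 576 = 625
DE = sqrt(625) = 25

25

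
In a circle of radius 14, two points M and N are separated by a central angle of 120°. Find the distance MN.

Drop a perpendicular from the center to the chord, bisecting both the chord and the central angle.
Each half-chord = r sin(θ/2) = 14 sin(60°).
The full chord = 2 × 14 × sin(60°) = 14*sqrt(3).

14*sqrt(3)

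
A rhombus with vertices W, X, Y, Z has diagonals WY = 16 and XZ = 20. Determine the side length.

In a rhombus, the diagonals bisect each other perpendicularly, creating four congruent right triangles.
Each triangle has legs 8 (half of 16) and 10 (half of 20).
The hypotenuse of each right triangle is a side of the rhombus:
side = sqrt(8^2 + 10^2) = sqrt(164) = 2*sqrt(41)

2*sqrt(41)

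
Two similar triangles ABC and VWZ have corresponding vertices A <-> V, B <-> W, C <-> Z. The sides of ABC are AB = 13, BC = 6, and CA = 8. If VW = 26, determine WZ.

Similar triangles have proportional sides. Setting up the proportion:
VW / AB = WZ / BC
26 / 13 = WZ / 6
WZ = 6 * 26 / 13 = 12.

12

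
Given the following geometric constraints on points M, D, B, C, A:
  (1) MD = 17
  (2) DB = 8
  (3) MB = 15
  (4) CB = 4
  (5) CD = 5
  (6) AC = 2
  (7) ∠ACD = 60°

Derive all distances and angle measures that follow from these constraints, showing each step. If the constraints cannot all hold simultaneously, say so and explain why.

The constraints are consistent.

Step 1: From DC = 5, CA = 2, and ∠DCA = 60°, by the law of cosines:
  DA² = DC² + CA² - 2·DC·CA·cos(60°) = 25 + 4 - 10 = 19
  DA = √19

Step 2: From MB = 15, MD = 17, BD = 8, by the inverse law of cosines:
  cos(∠BMD) = (MB² + MD² - BD²) / (2·MB·MD)
  ∠BMD = 28.07°

Step 3: From DB = 8, DC = 5, BC = 4, by the inverse law of cosines:
  cos(∠BDC) = (DB² + DC² - BC²) / (2·DB·DC)
  ∠BDC = 24.15°

Step 4: From DB = 8, DM = 17, BM = 15, by the inverse law of cosines:
  cos(∠BDM) = (DB² + DM² - BM²) / (2·DB·DM)
  ∠BDM = 61.93°

Step 5: From BC = 4, BD = 8, CD = 5, by the inverse law of cosines:
  cos(∠CBD) = (BC² + BD² - CD²) / (2·BC·BD)
  ∠CBD = 30.75°

Step 6: From BD = 8, BM = 15, DM = 17, by the inverse law of cosines:
  cos(∠DBM) = (BD² + BM² - DM²) / (2·BD·BM)
  ∠DBM = 90°

Step 7: From CB = 4, CD = 5, BD = 8, by the inverse law of cosines:
  cos(∠BCD) = (CB² + CD² - BD²) / (2·CB·CD)
  ∠BCD = 125.1°

Step 8: From DA = √19, DC = 5, AC = 2, by the inverse law of cosines:
  cos(∠ADC) = (DA² + DC² - AC²) / (2·DA·DC)
  ∠ADC = 23.41°

Step 9: From AC = 2, AD = √19, CD = 5, by the inverse law of cosines:
  cos(∠CAD) = (AC² + AD² - CD²) / (2·AC·AD)
  ∠CAD = 96.59°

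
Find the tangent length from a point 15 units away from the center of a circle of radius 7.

tangent = √(d² - r²) = √(15² - 7²) = √(225 - 49) = √176 = 4*sqrt(11)

4*sqrt(11)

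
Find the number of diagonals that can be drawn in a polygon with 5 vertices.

Total line segments between 5 vertices = C(5,2) = 10.
Subtract the 5 sides: 10 - 5 = 5 diagonals.

5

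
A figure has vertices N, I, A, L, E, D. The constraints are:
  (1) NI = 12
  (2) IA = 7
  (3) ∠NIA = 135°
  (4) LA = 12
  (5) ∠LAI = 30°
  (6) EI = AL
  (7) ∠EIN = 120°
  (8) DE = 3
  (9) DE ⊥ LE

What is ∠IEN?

From the given relations: EI = AL = 12.
Step 1: By the law of cosines on triangle EIN: EN² = 12² + 12² − 2·12·12·cos(120°) = 432, so EN = 12·√3.
Step 2: By the inverse law of cosines on triangle IEN: cos(∠IEN) = (12² + (12·√3)² − 12²) / (2·12·12·√3) = 432/498.83 = 0.866, so ∠IEN = 30°.

Therefore, the measure of angle ∠IEN = 30°.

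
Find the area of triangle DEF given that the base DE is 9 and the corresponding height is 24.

Area = (1/2) * base * height
Area = (1/2) * 9 * 24
Area = 108

108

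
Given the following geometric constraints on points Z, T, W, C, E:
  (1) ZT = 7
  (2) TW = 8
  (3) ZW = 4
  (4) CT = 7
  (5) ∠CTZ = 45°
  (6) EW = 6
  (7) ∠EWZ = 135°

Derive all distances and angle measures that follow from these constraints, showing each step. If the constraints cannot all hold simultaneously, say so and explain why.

The constraints are consistent.

Step 1: From ZT = 7, TC = 7, and ∠ZTC = 45°, by the law of cosines:
  ZC² = ZT² + TC² - 2·ZT·TC·cos(45°) = 49 + 49 - 69.3 = 28.7
  ZC ≈ 5.36

Step 2: From ZW = 4, WE = 6, and ∠ZWE = 135°, by the law of cosines:
  ZE² = ZW² + WE² - 2·ZW·WE·cos(135°) = 16 + 36 + 33.94 = 85.94
  ZE ≈ 9.27

Step 3: From ZT = 7, ZW = 4, TW = 8, by the inverse law of cosines:
  cos(∠TZW) = (ZT² + ZW² - TW²) / (2·ZT·ZW)
  ∠TZW = 88.98°

Step 4: From TW = 8, TZ = 7, WZ = 4, by the inverse law of cosines:
  cos(∠WTZ) = (TW² + TZ² - WZ²) / (2·TW·TZ)
  ∠WTZ = 29.99°

Step 5: From WT = 8, WZ = 4, TZ = 7, by the inverse law of cosines:
  cos(∠TWZ) = (WT² + WZ² - TZ²) / (2·WT·WZ)
  ∠TWZ = 61.03°

Step 6: From ZC = 5.36, ZT = 7, CT = 7, by the inverse law of cosines:
  cos(∠CZT) = (ZC² + ZT² - CT²) / (2·ZC·ZT)
  ∠CZT = 67.5°

Step 7: From ZE = 9.27, ZW = 4, EW = 6, by the inverse law of cosines:
  cos(∠EZW) = (ZE² + ZW² - EW²) / (2·ZE·ZW)
  ∠EZW = 27.24°

Step 8: From CT = 7, CZ = 5.36, TZ = 7, by the inverse law of cosines:
  cos(∠TCZ) = (CT² + CZ² - TZ²) / (2·CT·CZ)
  ∠TCZ = 67.5°

Step 9: From EW = 6, EZ = 9.27, WZ = 4, by the inverse law of cosines:
  cos(∠WEZ) = (EW² + EZ² - WZ²) / (2·EW·EZ)
  ∠WEZ = 17.76°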